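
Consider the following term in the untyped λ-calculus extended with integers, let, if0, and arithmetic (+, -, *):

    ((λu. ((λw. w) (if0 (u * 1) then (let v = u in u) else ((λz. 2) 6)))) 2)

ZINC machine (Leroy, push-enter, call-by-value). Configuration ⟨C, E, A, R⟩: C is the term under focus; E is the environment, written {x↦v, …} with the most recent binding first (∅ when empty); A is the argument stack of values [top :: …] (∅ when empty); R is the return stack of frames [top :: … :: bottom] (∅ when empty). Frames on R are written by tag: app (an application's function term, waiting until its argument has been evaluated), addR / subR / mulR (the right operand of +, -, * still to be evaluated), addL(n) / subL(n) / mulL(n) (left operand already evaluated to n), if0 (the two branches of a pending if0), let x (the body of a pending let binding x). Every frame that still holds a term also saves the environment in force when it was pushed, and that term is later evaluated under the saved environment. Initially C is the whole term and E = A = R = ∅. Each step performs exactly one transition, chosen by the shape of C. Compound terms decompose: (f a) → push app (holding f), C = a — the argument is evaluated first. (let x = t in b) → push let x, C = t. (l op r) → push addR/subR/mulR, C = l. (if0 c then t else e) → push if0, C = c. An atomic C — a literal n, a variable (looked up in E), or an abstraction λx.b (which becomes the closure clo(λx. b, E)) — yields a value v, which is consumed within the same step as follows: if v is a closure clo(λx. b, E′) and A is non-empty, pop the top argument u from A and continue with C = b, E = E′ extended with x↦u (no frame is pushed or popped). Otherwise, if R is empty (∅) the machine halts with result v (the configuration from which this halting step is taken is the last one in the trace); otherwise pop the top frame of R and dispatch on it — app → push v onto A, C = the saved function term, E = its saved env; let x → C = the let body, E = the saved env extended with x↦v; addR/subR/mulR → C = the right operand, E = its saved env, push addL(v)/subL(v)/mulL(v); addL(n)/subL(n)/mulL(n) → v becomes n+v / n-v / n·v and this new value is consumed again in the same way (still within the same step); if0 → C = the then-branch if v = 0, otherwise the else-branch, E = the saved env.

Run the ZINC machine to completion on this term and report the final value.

step 0: <C=((λu. ((λw. w) (if0 (u * 1) then (let v = u in u) else ((λz. 2) 6)))) 2), E=∅, A=∅, R=∅>
step 1: <C=2, E=∅, A=∅, R=[app]>
step 2: <C=(λu. ((λw. w) (if0 (u * 1) then (let v = u in u) else ((λz. 2) 6)))), E=∅, A=[2], R=∅>
step 3: <C=((λw. w) (if0 (u * 1) then (let v = u in u) else ((λz. 2) 6))), E={u↦2}, A=∅, R=∅>
step 4: <C=(if0 (u * 1) then (let v = u in u) else ((λz. 2) 6)), E={u↦2}, A=∅, R=[app]>
step 5: <C=(u * 1), E={u↦2}, A=∅, R=[if0 :: app]>
step 6: <C=u, E={u↦2}, A=∅, R=[mulR :: if0 :: app]>
step 7: <C=1, E={u↦2}, A=∅, R=[mulL(2) :: if0 :: app]>
step 8: <C=((λz. 2) 6), E={u↦2}, A=∅, R=[app]>
step 9: <C=6, E={u↦2}, A=∅, R=[app :: app]>
step 10: <C=(λz. 2), E={u↦2}, A=[6], R=[app]>
step 11: <C=2, E={z↦6, u↦2}, A=∅, R=[app]>
step 12: <C=(λw. w), E={u↦2}, A=[2], R=∅>
step 13: <C=w, E={w↦2, u↦2}, A=∅, R=∅>
→ final value 2

Answer: 2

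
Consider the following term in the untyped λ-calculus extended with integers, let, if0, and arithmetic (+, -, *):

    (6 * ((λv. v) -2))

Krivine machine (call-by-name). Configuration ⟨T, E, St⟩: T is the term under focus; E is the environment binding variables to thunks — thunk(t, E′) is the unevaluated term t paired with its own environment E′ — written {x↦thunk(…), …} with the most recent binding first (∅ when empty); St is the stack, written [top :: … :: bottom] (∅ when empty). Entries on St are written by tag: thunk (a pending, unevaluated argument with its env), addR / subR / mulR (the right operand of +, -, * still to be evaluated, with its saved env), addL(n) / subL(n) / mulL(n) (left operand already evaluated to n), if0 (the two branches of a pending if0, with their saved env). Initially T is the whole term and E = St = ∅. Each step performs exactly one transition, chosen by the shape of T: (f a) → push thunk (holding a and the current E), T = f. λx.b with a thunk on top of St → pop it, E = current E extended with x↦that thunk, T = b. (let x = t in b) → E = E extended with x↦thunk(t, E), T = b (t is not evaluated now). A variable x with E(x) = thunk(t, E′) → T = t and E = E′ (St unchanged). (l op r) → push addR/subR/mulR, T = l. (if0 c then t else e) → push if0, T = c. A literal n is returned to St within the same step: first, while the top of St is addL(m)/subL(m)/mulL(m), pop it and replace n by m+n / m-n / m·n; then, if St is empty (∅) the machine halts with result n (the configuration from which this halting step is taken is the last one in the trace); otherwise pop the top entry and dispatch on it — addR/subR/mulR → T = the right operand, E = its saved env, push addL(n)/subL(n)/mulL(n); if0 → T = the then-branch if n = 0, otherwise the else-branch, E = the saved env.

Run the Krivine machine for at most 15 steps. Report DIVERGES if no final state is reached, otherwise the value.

Answer: -12

Machine steps:
step 0: [T=(6 * ((λv. v) -2)) | E=∅ | St=∅]
step 1: [T=6 | E=∅ | St=[mulR]]
step 2: [T=((λv. v) -2) | E=∅ | St=[mulL(6)]]
step 3: [T=(λv. v) | E=∅ | St=[thunk :: mulL(6)]]
step 4: [T=v | E={v↦thunk(-2, ∅)} | St=[mulL(6)]]
step 5: [T=-2 | E=∅ | St=[mulL(6)]]
→ final value -12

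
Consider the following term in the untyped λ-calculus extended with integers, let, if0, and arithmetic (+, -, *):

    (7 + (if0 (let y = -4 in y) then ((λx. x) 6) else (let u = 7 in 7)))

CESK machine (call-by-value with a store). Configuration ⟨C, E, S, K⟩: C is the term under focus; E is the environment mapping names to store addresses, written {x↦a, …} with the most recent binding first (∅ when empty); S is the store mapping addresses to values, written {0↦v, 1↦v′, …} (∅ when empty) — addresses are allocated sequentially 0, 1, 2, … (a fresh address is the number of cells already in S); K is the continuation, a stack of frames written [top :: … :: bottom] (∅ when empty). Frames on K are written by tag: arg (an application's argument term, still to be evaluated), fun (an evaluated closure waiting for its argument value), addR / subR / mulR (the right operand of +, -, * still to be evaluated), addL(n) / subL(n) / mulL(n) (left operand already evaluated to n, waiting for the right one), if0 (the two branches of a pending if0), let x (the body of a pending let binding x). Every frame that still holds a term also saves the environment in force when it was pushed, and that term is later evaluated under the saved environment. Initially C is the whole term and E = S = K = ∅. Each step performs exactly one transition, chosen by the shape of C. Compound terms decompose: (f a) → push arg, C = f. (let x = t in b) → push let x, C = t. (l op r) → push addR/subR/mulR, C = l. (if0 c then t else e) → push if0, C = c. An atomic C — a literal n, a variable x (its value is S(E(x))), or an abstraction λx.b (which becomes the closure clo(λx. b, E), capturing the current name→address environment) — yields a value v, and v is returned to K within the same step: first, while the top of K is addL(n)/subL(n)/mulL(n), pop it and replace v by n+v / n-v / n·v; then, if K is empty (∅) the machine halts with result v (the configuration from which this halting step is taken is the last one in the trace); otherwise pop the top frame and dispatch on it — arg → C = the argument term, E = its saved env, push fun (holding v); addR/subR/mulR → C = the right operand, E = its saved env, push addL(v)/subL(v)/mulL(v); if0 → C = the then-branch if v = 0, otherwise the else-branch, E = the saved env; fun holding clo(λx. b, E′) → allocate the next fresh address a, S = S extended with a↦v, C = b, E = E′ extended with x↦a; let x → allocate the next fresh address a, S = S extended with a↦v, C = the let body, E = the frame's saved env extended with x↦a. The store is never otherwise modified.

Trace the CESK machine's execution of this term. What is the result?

[0] <C=(7 + (if0 (let y = -4 in y) then ((λx. x) 6) else (let u = 7 in 7))), E=∅, S=∅, K=∅>
[1] <C=7, E=∅, S=∅, K=[addR]>
[2] <C=(if0 (let y = -4 in y) then ((λx. x) 6) else (let u = 7 in 7)), E=∅, S=∅, K=[addL(7)]>
[3] <C=(let y = -4 in y), E=∅, S=∅, K=[if0 :: addL(7)]>
[4] <C=-4, E=∅, S=∅, K=[let y :: if0 :: addL(7)]>
[5] <C=y, E={y↦0}, S={0↦-4}, K=[if0 :: addL(7)]>
[6] <C=(let u = 7 in 7), E=∅, S={0↦-4}, K=[addL(7)]>
[7] <C=7, E=∅, S={0↦-4}, K=[let u :: addL(7)]>
[8] <C=7, E={u↦1}, S={0↦-4, 1↦7}, K=[addL(7)]>
→ final value 14

Answer: 14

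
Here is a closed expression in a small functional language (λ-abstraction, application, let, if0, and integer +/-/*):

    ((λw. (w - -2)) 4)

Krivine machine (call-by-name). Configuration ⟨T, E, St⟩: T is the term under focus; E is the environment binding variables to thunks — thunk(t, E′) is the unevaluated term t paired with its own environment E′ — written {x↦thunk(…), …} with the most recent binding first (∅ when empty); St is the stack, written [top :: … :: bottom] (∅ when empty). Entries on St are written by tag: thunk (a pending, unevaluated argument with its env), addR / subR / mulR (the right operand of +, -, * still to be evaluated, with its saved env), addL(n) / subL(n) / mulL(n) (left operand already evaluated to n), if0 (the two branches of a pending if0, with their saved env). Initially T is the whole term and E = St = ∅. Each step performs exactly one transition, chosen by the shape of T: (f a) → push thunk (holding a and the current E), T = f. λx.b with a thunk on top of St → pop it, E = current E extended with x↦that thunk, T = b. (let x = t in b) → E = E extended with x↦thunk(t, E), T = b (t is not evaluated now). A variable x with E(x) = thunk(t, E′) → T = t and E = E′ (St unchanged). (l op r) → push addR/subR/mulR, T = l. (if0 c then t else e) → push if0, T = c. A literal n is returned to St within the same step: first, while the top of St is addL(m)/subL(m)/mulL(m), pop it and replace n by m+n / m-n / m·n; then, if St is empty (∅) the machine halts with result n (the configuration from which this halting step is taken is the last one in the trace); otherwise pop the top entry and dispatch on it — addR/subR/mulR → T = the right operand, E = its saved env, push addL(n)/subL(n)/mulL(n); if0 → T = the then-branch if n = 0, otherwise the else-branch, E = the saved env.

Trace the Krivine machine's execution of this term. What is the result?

t=0: ⟨T=((λw. (w - -2)) 4); E=∅; St=∅⟩
t=1: ⟨T=(λw. (w - -2)); E=∅; St=[thunk]⟩
t=2: ⟨T=(w - -2); E={w↦thunk(4, ∅)}; St=∅⟩
t=3: ⟨T=w; E={w↦thunk(4, ∅)}; St=[subR]⟩
t=4: ⟨T=4; E=∅; St=[subR]⟩
t=5: ⟨T=-2; E={w↦thunk(4, ∅)}; St=[subL(4)]⟩
→ final value 6

Answer: 6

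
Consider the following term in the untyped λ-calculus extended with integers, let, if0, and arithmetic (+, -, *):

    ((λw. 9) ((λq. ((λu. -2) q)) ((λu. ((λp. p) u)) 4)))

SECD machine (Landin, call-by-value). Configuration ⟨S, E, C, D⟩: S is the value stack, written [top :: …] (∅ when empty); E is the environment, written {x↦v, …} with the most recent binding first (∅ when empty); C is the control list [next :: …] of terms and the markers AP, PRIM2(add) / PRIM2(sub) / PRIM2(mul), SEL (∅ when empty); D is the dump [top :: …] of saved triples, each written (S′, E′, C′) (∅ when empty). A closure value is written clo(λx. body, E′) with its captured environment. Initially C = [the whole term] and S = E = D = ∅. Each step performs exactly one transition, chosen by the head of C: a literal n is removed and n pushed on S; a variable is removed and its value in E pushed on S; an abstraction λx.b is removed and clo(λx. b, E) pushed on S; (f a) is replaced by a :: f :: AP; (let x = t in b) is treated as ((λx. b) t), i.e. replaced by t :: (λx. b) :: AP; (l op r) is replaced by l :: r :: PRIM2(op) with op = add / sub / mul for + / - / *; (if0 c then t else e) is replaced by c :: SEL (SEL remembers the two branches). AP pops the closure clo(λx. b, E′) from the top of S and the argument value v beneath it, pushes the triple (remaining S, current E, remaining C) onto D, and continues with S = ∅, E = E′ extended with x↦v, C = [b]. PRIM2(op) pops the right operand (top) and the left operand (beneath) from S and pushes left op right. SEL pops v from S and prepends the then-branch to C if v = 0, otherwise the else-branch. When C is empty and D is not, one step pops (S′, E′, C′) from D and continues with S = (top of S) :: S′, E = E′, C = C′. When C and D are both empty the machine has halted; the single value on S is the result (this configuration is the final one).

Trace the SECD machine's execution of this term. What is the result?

0. <S=∅, E=∅, C=[((λw. 9) ((λq. ((λu. -2) q)) ((λu. ((λp. p) u)) 4)))], D=∅>
1. <S=∅, E=∅, C=[((λq. ((λu. -2) q)) ((λu. ((λp. p) u)) 4)) :: (λw. 9) :: AP], D=∅>
2. <S=∅, E=∅, C=[((λu. ((λp. p) u)) 4) :: (λq. ((λu. -2) q)) :: AP :: (λw. 9) :: AP], D=∅>
3. <S=∅, E=∅, C=[4 :: (λu. ((λp. p) u)) :: AP :: (λq. ((λu. -2) q)) :: AP :: (λw. 9) :: AP], D=∅>
4. <S=[4], E=∅, C=[(λu. ((λp. p) u)) :: AP :: (λq. ((λu. -2) q)) :: AP :: (λw. 9) :: AP], D=∅>
5. <S=[clo(λu. ((λp. p) u), ∅) :: 4], E=∅, C=[AP :: (λq. ((λu. -2) q)) :: AP :: (λw. 9) :: AP], D=∅>
6. <S=∅, E={u↦4}, C=[((λp. p) u)], D=[(∅, ∅, [(λq. ((λu. -2) q)) :: AP :: (λw. 9) :: AP])]>
7. <S=∅, E={u↦4}, C=[u :: (λp. p) :: AP], D=[(∅, ∅, [(λq. ((λu. -2) q)) :: AP :: (λw. 9) :: AP])]>
8. <S=[4], E={u↦4}, C=[(λp. p) :: AP], D=[(∅, ∅, [(λq. ((λu. -2) q)) :: AP :: (λw. 9) :: AP])]>
9. <S=[clo(λp. p, {u↦4}) :: 4], E={u↦4}, C=[AP], D=[(∅, ∅, [(λq. ((λu. -2) q)) :: AP :: (λw. 9) :: AP])]>
10. <S=∅, E={p↦4, u↦4}, C=[p], D=[(∅, {u↦4}, ∅) :: (∅, ∅, [(λq. ((λu. -2) q)) :: AP :: (λw. 9) :: AP])]>
11. <S=[4], E={p↦4, u↦4}, C=∅, D=[(∅, {u↦4}, ∅) :: (∅, ∅, [(λq. ((λu. -2) q)) :: AP :: (λw. 9) :: AP])]>
12. <S=[4], E={u↦4}, C=∅, D=[(∅, ∅, [(λq. ((λu. -2) q)) :: AP :: (λw. 9) :: AP])]>
13. <S=[4], E=∅, C=[(λq. ((λu. -2) q)) :: AP :: (λw. 9) :: AP], D=∅>
14. <S=[clo(λq. ((λu. -2) q), ∅) :: 4], E=∅, C=[AP :: (λw. 9) :: AP], D=∅>
15. <S=∅, E={q↦4}, C=[((λu. -2) q)], D=[(∅, ∅, [(λw. 9) :: AP])]>
16. <S=∅, E={q↦4}, C=[q :: (λu. -2) :: AP], D=[(∅, ∅, [(λw. 9) :: AP])]>
17. <S=[4], E={q↦4}, C=[(λu. -2) :: AP], D=[(∅, ∅, [(λw. 9) :: AP])]>
18. <S=[clo(λu. -2, {q↦4}) :: 4], E={q↦4}, C=[AP], D=[(∅, ∅, [(λw. 9) :: AP])]>
19. <S=∅, E={u↦4, q↦4}, C=[-2], D=[(∅, {q↦4}, ∅) :: (∅, ∅, [(λw. 9) :: AP])]>
20. <S=[-2], E={u↦4, q↦4}, C=∅, D=[(∅, {q↦4}, ∅) :: (∅, ∅, [(λw. 9) :: AP])]>
21. <S=[-2], E={q↦4}, C=∅, D=[(∅, ∅, [(λw. 9) :: AP])]>
22. <S=[-2], E=∅, C=[(λw. 9) :: AP], D=∅>
23. <S=[clo(λw. 9, ∅) :: -2], E=∅, C=[AP], D=∅>
24. <S=∅, E={w↦-2}, C=[9], D=[(∅, ∅, ∅)]>
25. <S=[9], E={w↦-2}, C=∅, D=[(∅, ∅, ∅)]>
26. <S=[9], E=∅, C=∅, D=∅>
→ final value 9

Answer: 9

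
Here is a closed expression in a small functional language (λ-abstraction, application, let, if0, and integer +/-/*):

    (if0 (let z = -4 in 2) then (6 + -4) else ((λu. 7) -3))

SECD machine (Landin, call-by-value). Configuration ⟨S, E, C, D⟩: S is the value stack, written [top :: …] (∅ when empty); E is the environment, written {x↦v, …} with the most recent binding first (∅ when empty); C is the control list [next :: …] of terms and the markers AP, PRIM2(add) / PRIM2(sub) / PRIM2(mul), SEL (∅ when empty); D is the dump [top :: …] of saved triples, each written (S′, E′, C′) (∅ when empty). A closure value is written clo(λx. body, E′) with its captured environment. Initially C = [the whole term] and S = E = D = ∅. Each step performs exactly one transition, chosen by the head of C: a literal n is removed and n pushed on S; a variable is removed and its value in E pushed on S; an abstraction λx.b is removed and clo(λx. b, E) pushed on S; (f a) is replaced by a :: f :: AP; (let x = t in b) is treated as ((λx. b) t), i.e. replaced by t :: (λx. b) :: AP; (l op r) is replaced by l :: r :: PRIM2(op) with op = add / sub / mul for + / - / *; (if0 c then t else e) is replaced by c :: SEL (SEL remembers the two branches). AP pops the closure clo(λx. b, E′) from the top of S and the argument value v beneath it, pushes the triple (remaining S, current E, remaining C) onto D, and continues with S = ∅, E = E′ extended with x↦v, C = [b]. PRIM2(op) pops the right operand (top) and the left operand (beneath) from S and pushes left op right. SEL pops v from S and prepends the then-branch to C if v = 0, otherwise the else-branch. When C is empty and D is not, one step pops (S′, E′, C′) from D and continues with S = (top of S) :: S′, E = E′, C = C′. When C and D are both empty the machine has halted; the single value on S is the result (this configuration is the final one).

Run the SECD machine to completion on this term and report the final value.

Answer: 7

Machine steps:
0. ⟨S=∅; E=∅; C=[(if0 (let z = -4 in 2) then (6 + -4) else ((λu. 7) -3))]; D=∅⟩
1. ⟨S=∅; E=∅; C=[(let z = -4 in 2) :: SEL]; D=∅⟩
2. ⟨S=∅; E=∅; C=[-4 :: (λz. 2) :: AP :: SEL]; D=∅⟩
3. ⟨S=[-4]; E=∅; C=[(λz. 2) :: AP :: SEL]; D=∅⟩
4. ⟨S=[clo(λz. 2, ∅) :: -4]; E=∅; C=[AP :: SEL]; D=∅⟩
5. ⟨S=∅; E={z↦-4}; C=[2]; D=[(∅, ∅, [SEL])]⟩
6. ⟨S=[2]; E={z↦-4}; C=∅; D=[(∅, ∅, [SEL])]⟩
7. ⟨S=[2]; E=∅; C=[SEL]; D=∅⟩
8. ⟨S=∅; E=∅; C=[((λu. 7) -3)]; D=∅⟩
9. ⟨S=∅; E=∅; C=[-3 :: (λu. 7) :: AP]; D=∅⟩
10. ⟨S=[-3]; E=∅; C=[(λu. 7) :: AP]; D=∅⟩
11. ⟨S=[clo(λu. 7, ∅) :: -3]; E=∅; C=[AP]; D=∅⟩
12. ⟨S=∅; E={u↦-3}; C=[7]; D=[(∅, ∅, ∅)]⟩
13. ⟨S=[7]; E={u↦-3}; C=∅; D=[(∅, ∅, ∅)]⟩
14. ⟨S=[7]; E=∅; C=∅; D=∅⟩
→ final value 7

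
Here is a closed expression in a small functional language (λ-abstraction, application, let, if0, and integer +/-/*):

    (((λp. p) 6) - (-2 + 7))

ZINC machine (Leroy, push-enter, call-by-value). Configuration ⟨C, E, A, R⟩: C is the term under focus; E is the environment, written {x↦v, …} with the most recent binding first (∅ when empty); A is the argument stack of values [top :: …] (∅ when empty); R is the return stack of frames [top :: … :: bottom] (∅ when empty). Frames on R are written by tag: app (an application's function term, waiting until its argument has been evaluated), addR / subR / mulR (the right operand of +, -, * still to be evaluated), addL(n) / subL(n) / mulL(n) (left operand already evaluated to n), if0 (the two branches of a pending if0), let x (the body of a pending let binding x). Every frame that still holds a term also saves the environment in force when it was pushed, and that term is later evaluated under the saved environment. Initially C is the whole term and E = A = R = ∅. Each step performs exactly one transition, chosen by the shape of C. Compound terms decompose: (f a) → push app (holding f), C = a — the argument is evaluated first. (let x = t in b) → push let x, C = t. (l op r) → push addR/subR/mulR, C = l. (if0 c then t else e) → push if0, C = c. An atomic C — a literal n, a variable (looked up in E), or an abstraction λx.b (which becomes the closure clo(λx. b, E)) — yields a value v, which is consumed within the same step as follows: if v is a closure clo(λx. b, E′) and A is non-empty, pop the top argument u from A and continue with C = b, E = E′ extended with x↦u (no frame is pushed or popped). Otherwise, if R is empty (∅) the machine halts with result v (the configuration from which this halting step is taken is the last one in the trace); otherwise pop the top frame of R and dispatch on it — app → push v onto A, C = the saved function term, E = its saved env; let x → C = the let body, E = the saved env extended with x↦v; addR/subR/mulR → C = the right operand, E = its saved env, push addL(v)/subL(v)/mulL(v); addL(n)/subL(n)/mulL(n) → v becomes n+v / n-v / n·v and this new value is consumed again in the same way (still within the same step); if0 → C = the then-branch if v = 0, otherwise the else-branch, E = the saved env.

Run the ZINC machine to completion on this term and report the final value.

step 0: ⟨C=(((λp. p) 6) - (-2 + 7)); E=∅; A=∅; R=∅⟩
step 1: ⟨C=((λp. p) 6); E=∅; A=∅; R=[subR]⟩
step 2: ⟨C=6; E=∅; A=∅; R=[app :: subR]⟩
step 3: ⟨C=(λp. p); E=∅; A=[6]; R=[subR]⟩
step 4: ⟨C=p; E={p↦6}; A=∅; R=[subR]⟩
step 5: ⟨C=(-2 + 7); E=∅; A=∅; R=[subL(6)]⟩
step 6: ⟨C=-2; E=∅; A=∅; R=[addR :: subL(6)]⟩
step 7: ⟨C=7; E=∅; A=∅; R=[addL(-2) :: subL(6)]⟩
→ final value 1

Answer: 1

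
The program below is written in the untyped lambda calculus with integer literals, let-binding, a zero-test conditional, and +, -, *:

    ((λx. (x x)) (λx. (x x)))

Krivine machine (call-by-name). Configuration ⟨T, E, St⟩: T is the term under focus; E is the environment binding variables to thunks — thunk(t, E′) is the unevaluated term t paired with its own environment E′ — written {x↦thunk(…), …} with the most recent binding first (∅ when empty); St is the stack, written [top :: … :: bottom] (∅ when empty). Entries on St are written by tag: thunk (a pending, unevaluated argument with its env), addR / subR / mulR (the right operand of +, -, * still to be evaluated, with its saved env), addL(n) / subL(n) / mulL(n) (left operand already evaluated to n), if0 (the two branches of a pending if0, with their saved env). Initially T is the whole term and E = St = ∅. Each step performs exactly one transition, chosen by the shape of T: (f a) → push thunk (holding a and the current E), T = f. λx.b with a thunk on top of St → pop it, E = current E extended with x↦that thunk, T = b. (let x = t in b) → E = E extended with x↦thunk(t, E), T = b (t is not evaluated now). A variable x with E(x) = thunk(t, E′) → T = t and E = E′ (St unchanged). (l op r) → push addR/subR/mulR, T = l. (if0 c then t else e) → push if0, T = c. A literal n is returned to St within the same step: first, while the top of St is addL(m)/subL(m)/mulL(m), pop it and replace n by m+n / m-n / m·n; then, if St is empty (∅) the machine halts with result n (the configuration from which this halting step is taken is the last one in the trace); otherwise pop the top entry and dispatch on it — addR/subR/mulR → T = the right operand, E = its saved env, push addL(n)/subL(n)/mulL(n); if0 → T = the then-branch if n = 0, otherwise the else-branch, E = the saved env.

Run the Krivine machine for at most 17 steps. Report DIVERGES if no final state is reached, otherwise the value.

Answer: DIVERGES (no final state within 17 steps)

Derivation:
[0] [T=((λx. (x x)) (λx. (x x))) | E=∅ | St=∅]
[1] [T=(λx. (x x)) | E=∅ | St=[thunk]]
[2] [T=(x x) | E={x↦thunk((λx. (x x)), ∅)} | St=∅]
[3] [T=x | E={x↦thunk((λx. (x x)), ∅)} | St=[thunk]]
[4] [T=(λx. (x x)) | E=∅ | St=[thunk]]
[5] [T=(x x) | E={x↦thunk(x, {x↦thunk((λx. (x x)), ∅)})} | St=∅]
[6] [T=x | E={x↦thunk(x, {x↦thunk((λx. (x x)), ∅)})} | St=[thunk]]
[7] [T=x | E={x↦thunk((λx. (x x)), ∅)} | St=[thunk]]
[8] [T=(λx. (x x)) | E=∅ | St=[thunk]]
[9] [T=(x x) | E={x↦thunk(x, {x↦thunk(x, {x↦thunk((λx. (x x)), ∅)})})} | St=∅]
[10] [T=x | E={x↦thunk(x, {x↦thunk(x, {x↦thunk((λx. (x x)), ∅)})})} | St=[thunk]]
[11] [T=x | E={x↦thunk(x, {x↦thunk((λx. (x x)), ∅)})} | St=[thunk]]
[12] [T=x | E={x↦thunk((λx. (x x)), ∅)} | St=[thunk]]
[13] [T=(λx. (x x)) | E=∅ | St=[thunk]]
[14] [T=(x x) | E={x↦thunk(x, {x↦thunk(x, {x↦thunk(x, {x↦thunk((λx. (x x)), ∅)})})})} | St=∅]
[15] [T=x | E={x↦thunk(x, {x↦thunk(x, {x↦thunk(x, {x↦thunk((λx. (x x)), ∅)})})})} | St=[thunk]]
[16] [T=x | E={x↦thunk(x, {x↦thunk(x, {x↦thunk((λx. (x x)), ∅)})})} | St=[thunk]]
[17] [T=x | E={x↦thunk(x, {x↦thunk((λx. (x x)), ∅)})} | St=[thunk]]
→ 17 transitions taken and the configuration is still not final: no result within 17 steps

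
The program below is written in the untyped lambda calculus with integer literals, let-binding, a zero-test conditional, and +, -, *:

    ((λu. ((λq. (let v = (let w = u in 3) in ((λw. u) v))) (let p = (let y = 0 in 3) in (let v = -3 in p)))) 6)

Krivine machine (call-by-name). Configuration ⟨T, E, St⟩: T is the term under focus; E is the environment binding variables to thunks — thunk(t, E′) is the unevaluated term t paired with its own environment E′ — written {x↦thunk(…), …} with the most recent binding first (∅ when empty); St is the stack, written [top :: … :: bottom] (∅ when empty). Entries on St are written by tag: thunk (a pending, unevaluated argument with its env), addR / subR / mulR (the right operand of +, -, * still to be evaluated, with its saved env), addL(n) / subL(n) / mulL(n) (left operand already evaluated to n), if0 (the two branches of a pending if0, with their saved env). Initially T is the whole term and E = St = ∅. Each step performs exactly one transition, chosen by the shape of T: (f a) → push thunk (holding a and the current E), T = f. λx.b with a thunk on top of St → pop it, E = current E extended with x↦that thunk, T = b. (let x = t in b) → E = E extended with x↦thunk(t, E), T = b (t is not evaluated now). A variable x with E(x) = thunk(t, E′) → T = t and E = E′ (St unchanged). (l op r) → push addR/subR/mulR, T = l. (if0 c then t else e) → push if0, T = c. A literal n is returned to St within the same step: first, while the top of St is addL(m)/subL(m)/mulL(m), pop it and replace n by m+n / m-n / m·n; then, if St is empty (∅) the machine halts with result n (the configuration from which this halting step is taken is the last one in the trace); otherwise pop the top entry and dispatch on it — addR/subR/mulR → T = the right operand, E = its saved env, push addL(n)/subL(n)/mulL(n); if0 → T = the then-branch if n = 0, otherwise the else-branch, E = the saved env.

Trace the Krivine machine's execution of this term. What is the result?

Answer: 6

Execution trace:
0. ⟨T=((λu. ((λq. (let v = (let w = u in 3) in ((λw. u) v))) (let p = (let y = 0 in 3) in (let v = -3 in p)))) 6); E=∅; St=∅⟩
1. ⟨T=(λu. ((λq. (let v = (let w = u in 3) in ((λw. u) v))) (let p = (let y = 0 in 3) in (let v = -3 in p)))); E=∅; St=[thunk]⟩
2. ⟨T=((λq. (let v = (let w = u in 3) in ((λw. u) v))) (let p = (let y = 0 in 3) in (let v = -3 in p))); E={u↦thunk(6, ∅)}; St=∅⟩
3. ⟨T=(λq. (let v = (let w = u in 3) in ((λw. u) v))); E={u↦thunk(6, ∅)}; St=[thunk]⟩
4. ⟨T=(let v = (let w = u in 3) in ((λw. u) v)); E={q↦thunk((let p = (let y = 0 in 3) in (let v = -3 in p)), {u↦thunk(6, ∅)}), u↦thunk(6, ∅)}; St=∅⟩
5. ⟨T=((λw. u) v); E={v↦thunk((let w = u in 3), {q↦thunk((let p = (let y = 0 in 3) in (let v = -3 in p)), {u↦thunk(6, ∅)}), u↦thunk(6, ∅)}), q↦thunk((let p = (let y = 0 in 3) in (let v = -3 in p)), {u↦thunk(6, ∅)}), u↦thunk(6, ∅)}; St=∅⟩
6. ⟨T=(λw. u); E={v↦thunk((let w = u in 3), {q↦thunk((let p = (let y = 0 in 3) in (let v = -3 in p)), {u↦thunk(6, ∅)}), u↦thunk(6, ∅)}), q↦thunk((let p = (let y = 0 in 3) in (let v = -3 in p)), {u↦thunk(6, ∅)}), u↦thunk(6, ∅)}; St=[thunk]⟩
7. ⟨T=u; E={w↦thunk(v, {v↦thunk((let w = u in 3), {q↦thunk((let p = (let y = 0 in 3) in (let v = -3 in p)), {u↦thunk(6, ∅)}), u↦thunk(6, ∅)}), q↦thunk((let p = (let y = 0 in 3) in (let v = -3 in p)), {u↦thunk(6, ∅)}), u↦thunk(6, ∅)}), v↦thunk((let w = u in 3), {q↦thunk((let p = (let y = 0 in 3) in (let v = -3 in p)), {u↦thunk(6, ∅)}), u↦thunk(6, ∅)}), q↦thunk((let p = (let y = 0 in 3) in (let v = -3 in p)), {u↦thunk(6, ∅)}), u↦thunk(6, ∅)}; St=∅⟩
8. ⟨T=6; E=∅; St=∅⟩
→ final value 6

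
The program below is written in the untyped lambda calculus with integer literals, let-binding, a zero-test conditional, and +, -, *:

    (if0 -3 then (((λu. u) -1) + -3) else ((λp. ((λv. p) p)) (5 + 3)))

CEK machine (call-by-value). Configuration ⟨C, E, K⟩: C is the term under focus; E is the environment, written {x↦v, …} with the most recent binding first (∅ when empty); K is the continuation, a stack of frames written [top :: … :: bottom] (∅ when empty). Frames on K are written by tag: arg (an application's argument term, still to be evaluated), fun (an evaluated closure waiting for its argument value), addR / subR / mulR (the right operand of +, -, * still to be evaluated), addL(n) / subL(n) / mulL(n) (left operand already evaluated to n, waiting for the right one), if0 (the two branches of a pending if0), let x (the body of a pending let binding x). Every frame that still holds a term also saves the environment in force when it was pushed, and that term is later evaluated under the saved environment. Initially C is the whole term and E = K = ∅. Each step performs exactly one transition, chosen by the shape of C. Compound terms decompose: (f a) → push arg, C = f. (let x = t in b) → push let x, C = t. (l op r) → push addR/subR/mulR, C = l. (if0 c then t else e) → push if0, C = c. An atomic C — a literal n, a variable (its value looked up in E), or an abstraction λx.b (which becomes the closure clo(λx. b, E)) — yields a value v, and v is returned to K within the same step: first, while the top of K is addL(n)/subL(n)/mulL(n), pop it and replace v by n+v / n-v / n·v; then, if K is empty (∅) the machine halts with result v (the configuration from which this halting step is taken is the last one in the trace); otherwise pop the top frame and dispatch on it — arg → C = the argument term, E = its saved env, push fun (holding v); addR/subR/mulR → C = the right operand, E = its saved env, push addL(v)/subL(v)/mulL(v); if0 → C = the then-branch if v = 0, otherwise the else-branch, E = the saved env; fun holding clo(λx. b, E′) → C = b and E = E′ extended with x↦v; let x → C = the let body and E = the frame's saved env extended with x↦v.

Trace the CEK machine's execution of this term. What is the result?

[0] <C=(if0 -3 then (((λu. u) -1) + -3) else ((λp. ((λv. p) p)) (5 + 3))), E=∅, K=∅>
[1] <C=-3, E=∅, K=[if0]>
[2] <C=((λp. ((λv. p) p)) (5 + 3)), E=∅, K=∅>
[3] <C=(λp. ((λv. p) p)), E=∅, K=[arg]>
[4] <C=(5 + 3), E=∅, K=[fun]>
[5] <C=5, E=∅, K=[addR :: fun]>
[6] <C=3, E=∅, K=[addL(5) :: fun]>
[7] <C=((λv. p) p), E={p↦8}, K=∅>
[8] <C=(λv. p), E={p↦8}, K=[arg]>
[9] <C=p, E={p↦8}, K=[fun]>
[10] <C=p, E={v↦8, p↦8}, K=∅>
→ final value 8

Answer: 8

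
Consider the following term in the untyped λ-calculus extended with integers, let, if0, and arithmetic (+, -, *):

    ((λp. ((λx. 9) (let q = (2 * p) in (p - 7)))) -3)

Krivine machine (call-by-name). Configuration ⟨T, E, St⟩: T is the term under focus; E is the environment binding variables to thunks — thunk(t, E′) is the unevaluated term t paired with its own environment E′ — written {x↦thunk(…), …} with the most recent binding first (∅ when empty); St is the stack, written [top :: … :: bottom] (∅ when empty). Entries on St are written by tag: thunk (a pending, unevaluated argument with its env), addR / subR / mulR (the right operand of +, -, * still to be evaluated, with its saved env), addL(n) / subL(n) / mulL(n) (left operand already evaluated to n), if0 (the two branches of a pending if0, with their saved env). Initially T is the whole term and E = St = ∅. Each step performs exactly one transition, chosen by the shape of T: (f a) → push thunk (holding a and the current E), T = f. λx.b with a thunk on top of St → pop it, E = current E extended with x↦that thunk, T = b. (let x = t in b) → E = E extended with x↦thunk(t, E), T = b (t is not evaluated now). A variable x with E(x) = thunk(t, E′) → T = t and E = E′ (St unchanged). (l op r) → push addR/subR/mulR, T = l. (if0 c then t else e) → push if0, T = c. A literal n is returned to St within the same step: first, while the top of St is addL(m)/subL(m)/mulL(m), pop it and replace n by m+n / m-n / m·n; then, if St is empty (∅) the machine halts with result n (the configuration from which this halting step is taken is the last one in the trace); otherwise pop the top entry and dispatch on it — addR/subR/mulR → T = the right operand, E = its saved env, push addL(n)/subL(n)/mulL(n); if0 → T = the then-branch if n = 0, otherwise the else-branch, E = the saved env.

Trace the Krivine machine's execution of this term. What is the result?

t=0: <T=((λp. ((λx. 9) (let q = (2 * p) in (p - 7)))) -3), E=∅, St=∅>
t=1: <T=(λp. ((λx. 9) (let q = (2 * p) in (p - 7)))), E=∅, St=[thunk]>
t=2: <T=((λx. 9) (let q = (2 * p) in (p - 7))), E={p↦thunk(-3, ∅)}, St=∅>
t=3: <T=(λx. 9), E={p↦thunk(-3, ∅)}, St=[thunk]>
t=4: <T=9, E={x↦thunk((let q = (2 * p) in (p - 7)), {p↦thunk(-3, ∅)}), p↦thunk(-3, ∅)}, St=∅>
→ final value 9

Answer: 9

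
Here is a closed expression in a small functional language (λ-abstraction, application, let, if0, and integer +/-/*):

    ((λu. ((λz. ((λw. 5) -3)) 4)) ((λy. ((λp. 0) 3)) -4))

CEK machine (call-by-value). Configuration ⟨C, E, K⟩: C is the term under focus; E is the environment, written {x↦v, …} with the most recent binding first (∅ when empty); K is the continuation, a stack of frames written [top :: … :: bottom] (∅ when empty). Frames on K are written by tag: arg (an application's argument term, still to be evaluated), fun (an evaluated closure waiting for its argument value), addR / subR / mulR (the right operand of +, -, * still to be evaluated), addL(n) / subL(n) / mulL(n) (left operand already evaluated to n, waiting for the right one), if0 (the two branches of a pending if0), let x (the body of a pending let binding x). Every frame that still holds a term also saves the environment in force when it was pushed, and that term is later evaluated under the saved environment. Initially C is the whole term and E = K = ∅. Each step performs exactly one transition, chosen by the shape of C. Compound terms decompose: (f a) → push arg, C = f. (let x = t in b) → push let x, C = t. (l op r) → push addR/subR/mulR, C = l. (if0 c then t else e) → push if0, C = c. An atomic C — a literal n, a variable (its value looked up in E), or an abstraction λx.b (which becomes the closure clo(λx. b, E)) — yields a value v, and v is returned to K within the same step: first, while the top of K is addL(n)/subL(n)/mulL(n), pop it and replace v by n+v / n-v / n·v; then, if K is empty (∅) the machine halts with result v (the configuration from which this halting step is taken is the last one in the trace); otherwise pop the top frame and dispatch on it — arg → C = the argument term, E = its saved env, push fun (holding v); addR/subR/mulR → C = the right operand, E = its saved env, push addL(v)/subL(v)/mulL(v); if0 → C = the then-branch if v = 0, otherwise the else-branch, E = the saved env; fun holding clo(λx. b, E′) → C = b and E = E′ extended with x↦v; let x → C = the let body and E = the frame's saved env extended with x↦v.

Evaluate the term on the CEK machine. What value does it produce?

t=0: [C=((λu. ((λz. ((λw. 5) -3)) 4)) ((λy. ((λp. 0) 3)) -4)) | E=∅ | K=∅]
t=1: [C=(λu. ((λz. ((λw. 5) -3)) 4)) | E=∅ | K=[arg]]
t=2: [C=((λy. ((λp. 0) 3)) -4) | E=∅ | K=[fun]]
t=3: [C=(λy. ((λp. 0) 3)) | E=∅ | K=[arg :: fun]]
t=4: [C=-4 | E=∅ | K=[fun :: fun]]
t=5: [C=((λp. 0) 3) | E={y↦-4} | K=[fun]]
t=6: [C=(λp. 0) | E={y↦-4} | K=[arg :: fun]]
t=7: [C=3 | E={y↦-4} | K=[fun :: fun]]
t=8: [C=0 | E={p↦3, y↦-4} | K=[fun]]
t=9: [C=((λz. ((λw. 5) -3)) 4) | E={u↦0} | K=∅]
t=10: [C=(λz. ((λw. 5) -3)) | E={u↦0} | K=[arg]]
t=11: [C=4 | E={u↦0} | K=[fun]]
t=12: [C=((λw. 5) -3) | E={z↦4, u↦0} | K=∅]
t=13: [C=(λw. 5) | E={z↦4, u↦0} | K=[arg]]
t=14: [C=-3 | E={z↦4, u↦0} | K=[fun]]
t=15: [C=5 | E={w↦-3, z↦4, u↦0} | K=∅]
→ final value 5

Answer: 5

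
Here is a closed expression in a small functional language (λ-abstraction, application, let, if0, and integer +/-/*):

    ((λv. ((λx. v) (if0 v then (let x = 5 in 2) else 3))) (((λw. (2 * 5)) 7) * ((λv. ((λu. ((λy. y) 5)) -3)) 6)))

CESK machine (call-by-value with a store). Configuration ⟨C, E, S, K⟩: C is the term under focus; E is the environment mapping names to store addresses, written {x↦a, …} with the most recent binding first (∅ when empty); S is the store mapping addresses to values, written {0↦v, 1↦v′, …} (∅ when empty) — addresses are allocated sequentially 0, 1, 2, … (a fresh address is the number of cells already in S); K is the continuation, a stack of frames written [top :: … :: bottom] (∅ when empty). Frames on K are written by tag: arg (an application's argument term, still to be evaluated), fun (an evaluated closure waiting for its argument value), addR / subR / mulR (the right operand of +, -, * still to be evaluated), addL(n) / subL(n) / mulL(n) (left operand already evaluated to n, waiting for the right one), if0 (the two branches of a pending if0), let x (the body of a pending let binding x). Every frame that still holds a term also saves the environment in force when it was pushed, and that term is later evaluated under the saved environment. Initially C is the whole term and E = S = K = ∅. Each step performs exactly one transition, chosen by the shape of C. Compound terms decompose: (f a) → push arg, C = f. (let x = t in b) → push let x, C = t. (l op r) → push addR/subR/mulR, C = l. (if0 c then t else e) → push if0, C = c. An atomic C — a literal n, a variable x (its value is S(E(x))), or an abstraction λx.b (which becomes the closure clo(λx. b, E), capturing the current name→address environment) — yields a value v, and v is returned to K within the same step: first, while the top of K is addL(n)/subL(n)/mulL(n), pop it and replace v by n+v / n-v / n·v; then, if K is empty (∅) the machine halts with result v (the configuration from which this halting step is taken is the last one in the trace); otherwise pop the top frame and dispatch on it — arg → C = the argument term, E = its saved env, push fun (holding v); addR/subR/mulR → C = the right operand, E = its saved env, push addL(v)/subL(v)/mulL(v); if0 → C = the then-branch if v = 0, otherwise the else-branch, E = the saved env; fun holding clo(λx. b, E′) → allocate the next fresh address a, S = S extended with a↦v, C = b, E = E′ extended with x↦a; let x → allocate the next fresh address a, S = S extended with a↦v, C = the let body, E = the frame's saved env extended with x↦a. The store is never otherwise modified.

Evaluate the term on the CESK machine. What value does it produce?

Answer: 50

Derivation:
step 0: [C=((λv. ((λx. v) (if0 v then (let x = 5 in 2) else 3))) (((λw. (2 * 5)) 7) * ((λv. ((λu. ((λy. y) 5)) -3)) 6))) | E=∅ | S=∅ | K=∅]
step 1: [C=(λv. ((λx. v) (if0 v then (let x = 5 in 2) else 3))) | E=∅ | S=∅ | K=[arg]]
step 2: [C=(((λw. (2 * 5)) 7) * ((λv. ((λu. ((λy. y) 5)) -3)) 6)) | E=∅ | S=∅ | K=[fun]]
step 3: [C=((λw. (2 * 5)) 7) | E=∅ | S=∅ | K=[mulR :: fun]]
step 4: [C=(λw. (2 * 5)) | E=∅ | S=∅ | K=[arg :: mulR :: fun]]
step 5: [C=7 | E=∅ | S=∅ | K=[fun :: mulR :: fun]]
step 6: [C=(2 * 5) | E={w↦0} | S={0↦7} | K=[mulR :: fun]]
step 7: [C=2 | E={w↦0} | S={0↦7} | K=[mulR :: mulR :: fun]]
step 8: [C=5 | E={w↦0} | S={0↦7} | K=[mulL(2) :: mulR :: fun]]
step 9: [C=((λv. ((λu. ((λy. y) 5)) -3)) 6) | E=∅ | S={0↦7} | K=[mulL(10) :: fun]]
step 10: [C=(λv. ((λu. ((λy. y) 5)) -3)) | E=∅ | S={0↦7} | K=[arg :: mulL(10) :: fun]]
step 11: [C=6 | E=∅ | S={0↦7} | K=[fun :: mulL(10) :: fun]]
step 12: [C=((λu. ((λy. y) 5)) -3) | E={v↦1} | S={0↦7, 1↦6} | K=[mulL(10) :: fun]]
step 13: [C=(λu. ((λy. y) 5)) | E={v↦1} | S={0↦7, 1↦6} | K=[arg :: mulL(10) :: fun]]
step 14: [C=-3 | E={v↦1} | S={0↦7, 1↦6} | K=[fun :: mulL(10) :: fun]]
step 15: [C=((λy. y) 5) | E={u↦2, v↦1} | S={0↦7, 1↦6, 2↦-3} | K=[mulL(10) :: fun]]
step 16: [C=(λy. y) | E={u↦2, v↦1} | S={0↦7, 1↦6, 2↦-3} | K=[arg :: mulL(10) :: fun]]
step 17: [C=5 | E={u↦2, v↦1} | S={0↦7, 1↦6, 2↦-3} | K=[fun :: mulL(10) :: fun]]
step 18: [C=y | E={y↦3, u↦2, v↦1} | S={0↦7, 1↦6, 2↦-3, 3↦5} | K=[mulL(10) :: fun]]
step 19: [C=((λx. v) (if0 v then (let x = 5 in 2) else 3)) | E={v↦4} | S={0↦7, 1↦6, 2↦-3, 3↦5, 4↦50} | K=∅]
step 20: [C=(λx. v) | E={v↦4} | S={0↦7, 1↦6, 2↦-3, 3↦5, 4↦50} | K=[arg]]
step 21: [C=(if0 v then (let x = 5 in 2) else 3) | E={v↦4} | S={0↦7, 1↦6, 2↦-3, 3↦5, 4↦50} | K=[fun]]
step 22: [C=v | E={v↦4} | S={0↦7, 1↦6, 2↦-3, 3↦5, 4↦50} | K=[if0 :: fun]]
step 23: [C=3 | E={v↦4} | S={0↦7, 1↦6, 2↦-3, 3↦5, 4↦50} | K=[fun]]
step 24: [C=v | E={x↦5, v↦4} | S={0↦7, 1↦6, 2↦-3, 3↦5, 4↦50, 5↦3} | K=∅]
→ final value 50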